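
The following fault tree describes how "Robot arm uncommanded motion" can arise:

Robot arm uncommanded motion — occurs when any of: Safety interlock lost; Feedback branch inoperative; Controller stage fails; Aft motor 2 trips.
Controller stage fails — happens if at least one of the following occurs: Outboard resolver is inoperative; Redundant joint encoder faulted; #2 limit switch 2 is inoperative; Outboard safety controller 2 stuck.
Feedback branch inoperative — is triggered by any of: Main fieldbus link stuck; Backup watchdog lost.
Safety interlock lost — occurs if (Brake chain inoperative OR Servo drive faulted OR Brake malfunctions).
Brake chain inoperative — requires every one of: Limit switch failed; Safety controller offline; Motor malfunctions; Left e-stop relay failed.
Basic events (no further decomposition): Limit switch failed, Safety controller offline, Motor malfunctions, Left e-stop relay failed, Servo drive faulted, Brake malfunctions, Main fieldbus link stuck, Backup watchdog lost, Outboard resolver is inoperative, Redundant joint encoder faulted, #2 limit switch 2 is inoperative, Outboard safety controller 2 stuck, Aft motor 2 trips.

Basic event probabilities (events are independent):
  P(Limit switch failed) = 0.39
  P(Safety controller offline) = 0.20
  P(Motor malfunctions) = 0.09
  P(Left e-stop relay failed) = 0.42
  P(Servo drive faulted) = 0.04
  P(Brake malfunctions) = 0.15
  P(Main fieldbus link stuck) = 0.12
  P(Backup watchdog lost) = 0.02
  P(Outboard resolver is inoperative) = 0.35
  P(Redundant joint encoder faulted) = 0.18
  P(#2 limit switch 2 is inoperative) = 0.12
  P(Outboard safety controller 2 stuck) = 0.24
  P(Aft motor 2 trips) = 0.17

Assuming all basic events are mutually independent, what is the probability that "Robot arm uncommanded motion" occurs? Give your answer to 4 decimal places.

0.7924

P(Brake chain inoperative) [AND] = 0.39 × 0.20 × 0.09 × 0.42 = 0.002948
P(Safety interlock lost) [OR] = 1 − (1−0.002948) × (1−0.04) × (1−0.15) = 0.186406
P(Feedback branch inoperative) [OR] = 1 − (1−0.12) × (1−0.02) = 0.137600
P(Controller stage fails) [OR] = 1 − (1−0.35) × (1−0.18) × (1−0.12) × (1−0.24) = 0.643530
P(Robot arm uncommanded motion) [OR] = 1 − (1−0.186406) × (1−0.137600) × (1−0.643530) × (1−0.17) = 0.792405
Rounded to 4 decimal places: P(Robot arm uncommanded motion) ≈ 0.7924.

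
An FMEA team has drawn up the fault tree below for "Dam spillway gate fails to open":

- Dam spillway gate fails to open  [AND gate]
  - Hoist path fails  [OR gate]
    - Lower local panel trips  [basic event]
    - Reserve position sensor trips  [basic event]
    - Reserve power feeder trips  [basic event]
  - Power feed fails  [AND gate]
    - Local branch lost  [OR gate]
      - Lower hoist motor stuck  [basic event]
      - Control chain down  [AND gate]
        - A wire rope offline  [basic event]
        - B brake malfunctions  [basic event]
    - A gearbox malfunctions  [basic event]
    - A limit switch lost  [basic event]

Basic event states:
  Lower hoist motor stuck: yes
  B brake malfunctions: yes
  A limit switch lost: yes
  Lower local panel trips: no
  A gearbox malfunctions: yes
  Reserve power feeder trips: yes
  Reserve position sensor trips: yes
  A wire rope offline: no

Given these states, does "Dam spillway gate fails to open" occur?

Yes

Hoist path fails [OR]: Lower local panel trips=not, Reserve position sensor trips=occurs, Reserve power feeder trips=occurs → at least one input occurs → occurs.
Control chain down [AND]: A wire rope offline=not, B brake malfunctions=occurs → not all inputs occur → does not occur.
Local branch lost [OR]: Lower hoist motor stuck=occurs, Control chain down=not → at least one input occurs → occurs.
Power feed fails [AND]: Local branch lost=occurs, A gearbox malfunctions=occurs, A limit switch lost=occurs → all inputs occur → occurs.
Dam spillway gate fails to open [AND]: Hoist path fails=occurs, Power feed fails=occurs → all inputs occur → occurs.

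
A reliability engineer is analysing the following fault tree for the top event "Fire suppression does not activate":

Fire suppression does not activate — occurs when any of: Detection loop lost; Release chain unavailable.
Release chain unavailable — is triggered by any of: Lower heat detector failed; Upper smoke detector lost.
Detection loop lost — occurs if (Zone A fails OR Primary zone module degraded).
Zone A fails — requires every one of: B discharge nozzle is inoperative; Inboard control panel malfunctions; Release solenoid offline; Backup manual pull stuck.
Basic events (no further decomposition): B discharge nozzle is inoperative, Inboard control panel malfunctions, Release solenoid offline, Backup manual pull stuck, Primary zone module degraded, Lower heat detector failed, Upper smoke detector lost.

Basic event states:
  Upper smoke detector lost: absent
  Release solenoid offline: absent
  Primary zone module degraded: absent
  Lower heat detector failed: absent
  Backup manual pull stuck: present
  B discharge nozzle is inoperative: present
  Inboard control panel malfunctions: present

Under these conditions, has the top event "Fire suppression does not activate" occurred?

No

Zone A fails [AND]: B discharge nozzle is inoperative=occurs, Inboard control panel malfunctions=occurs, Release solenoid offline=not, Backup manual pull stuck=occurs → not all inputs occur → does not occur.
Detection loop lost [OR]: Zone A fails=not, Primary zone module degraded=not → no input occurs → does not occur.
Release chain unavailable [OR]: Lower heat detector failed=not, Upper smoke detector lost=not → no input occurs → does not occur.
Fire suppression does not activate [OR]: Detection loop lost=not, Release chain unavailable=not → no input occurs → does not occur.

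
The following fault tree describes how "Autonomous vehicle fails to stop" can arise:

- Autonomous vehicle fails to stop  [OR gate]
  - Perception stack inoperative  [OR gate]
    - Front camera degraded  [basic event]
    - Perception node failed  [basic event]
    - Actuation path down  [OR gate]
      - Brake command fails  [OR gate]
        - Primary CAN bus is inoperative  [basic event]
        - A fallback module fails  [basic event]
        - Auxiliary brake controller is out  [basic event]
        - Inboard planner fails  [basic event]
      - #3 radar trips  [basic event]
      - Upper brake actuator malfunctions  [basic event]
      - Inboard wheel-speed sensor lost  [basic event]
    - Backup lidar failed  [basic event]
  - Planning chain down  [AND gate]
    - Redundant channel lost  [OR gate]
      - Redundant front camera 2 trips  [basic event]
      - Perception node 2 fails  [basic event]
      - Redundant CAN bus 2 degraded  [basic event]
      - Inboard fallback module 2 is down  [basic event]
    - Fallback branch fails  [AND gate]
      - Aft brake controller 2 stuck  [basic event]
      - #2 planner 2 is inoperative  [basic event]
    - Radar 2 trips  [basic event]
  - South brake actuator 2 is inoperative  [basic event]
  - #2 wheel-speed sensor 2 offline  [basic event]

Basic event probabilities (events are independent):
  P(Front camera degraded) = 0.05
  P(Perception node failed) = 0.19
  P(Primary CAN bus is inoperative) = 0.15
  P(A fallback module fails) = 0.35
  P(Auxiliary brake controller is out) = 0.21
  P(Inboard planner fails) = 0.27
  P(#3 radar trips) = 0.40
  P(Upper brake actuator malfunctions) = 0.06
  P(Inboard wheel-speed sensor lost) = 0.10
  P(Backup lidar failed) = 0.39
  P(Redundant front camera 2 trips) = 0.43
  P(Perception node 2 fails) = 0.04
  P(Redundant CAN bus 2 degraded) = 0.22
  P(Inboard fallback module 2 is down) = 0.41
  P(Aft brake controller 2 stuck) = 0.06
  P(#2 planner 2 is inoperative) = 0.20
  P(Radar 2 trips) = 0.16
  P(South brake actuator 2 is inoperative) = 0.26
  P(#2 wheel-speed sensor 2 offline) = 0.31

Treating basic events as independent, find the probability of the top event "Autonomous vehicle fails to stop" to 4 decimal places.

0.9613

P(Brake command fails) [OR] = 1 − (1−0.15) × (1−0.35) × (1−0.21) × (1−0.27) = 0.681373
P(Actuation path down) [OR] = 1 − (1−0.681373) × (1−0.40) × (1−0.06) × (1−0.10) = 0.838265
P(Perception stack inoperative) [OR] = 1 − (1−0.05) × (1−0.19) × (1−0.838265) × (1−0.39) = 0.924082
P(Redundant channel lost) [OR] = 1 − (1−0.43) × (1−0.04) × (1−0.22) × (1−0.41) = 0.748179
P(Fallback branch fails) [AND] = 0.06 × 0.20 = 0.012000
P(Planning chain down) [AND] = 0.748179 × 0.012000 × 0.16 = 0.001437
P(Autonomous vehicle fails to stop) [OR] = 1 − (1−0.924082) × (1−0.001437) × (1−0.26) × (1−0.31) = 0.961292
Rounded to 4 decimal places: P(Autonomous vehicle fails to stop) ≈ 0.9613.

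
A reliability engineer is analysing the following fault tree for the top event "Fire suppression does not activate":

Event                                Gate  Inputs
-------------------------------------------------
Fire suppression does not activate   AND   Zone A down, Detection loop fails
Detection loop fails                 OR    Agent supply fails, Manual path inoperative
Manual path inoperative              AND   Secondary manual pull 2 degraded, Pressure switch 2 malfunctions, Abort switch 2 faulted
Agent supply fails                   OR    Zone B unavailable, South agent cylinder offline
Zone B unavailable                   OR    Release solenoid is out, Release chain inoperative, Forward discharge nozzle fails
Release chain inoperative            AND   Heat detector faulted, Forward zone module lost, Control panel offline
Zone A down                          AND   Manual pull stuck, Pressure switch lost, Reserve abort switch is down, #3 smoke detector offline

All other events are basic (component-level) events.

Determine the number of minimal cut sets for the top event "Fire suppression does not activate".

5

Zone A down [AND]: one cut set from each child combined → 1 × 1 × 1 × 1 = 1 cut set(s).
Release chain inoperative [AND]: one cut set from each child combined → 1 × 1 × 1 = 1 cut set(s).
Zone B unavailable [OR]: union of children's cut sets → 3 cut set(s).
Agent supply fails [OR]: union of children's cut sets → 4 cut set(s).
Manual path inoperative [AND]: one cut set from each child combined → 1 × 1 × 1 = 1 cut set(s).
Detection loop fails [OR]: union of children's cut sets → 5 cut set(s).
Fire suppression does not activate [AND]: one cut set from each child combined → 1 × 5 = 5 cut set(s).
Minimal cut sets: {#3 smoke detector offline, Manual pull stuck, Pressure switch lost, Release solenoid is out, Reserve abort switch is down}; {#3 smoke detector offline, Control panel offline, Forward zone module lost, Heat detector faulted, Manual pull stuck, Pressure switch lost, Reserve abort switch is down}; {#3 smoke detector offline, Forward discharge nozzle fails, Manual pull stuck, Pressure switch lost, Reserve abort switch is down}; {#3 smoke detector offline, Manual pull stuck, Pressure switch lost, Reserve abort switch is down, South agent cylinder offline}; {#3 smoke detector offline, Abort switch 2 faulted, Manual pull stuck, Pressure switch 2 malfunctions, Pressure switch lost, Reserve abort switch is down, Secondary manual pull 2 degraded}.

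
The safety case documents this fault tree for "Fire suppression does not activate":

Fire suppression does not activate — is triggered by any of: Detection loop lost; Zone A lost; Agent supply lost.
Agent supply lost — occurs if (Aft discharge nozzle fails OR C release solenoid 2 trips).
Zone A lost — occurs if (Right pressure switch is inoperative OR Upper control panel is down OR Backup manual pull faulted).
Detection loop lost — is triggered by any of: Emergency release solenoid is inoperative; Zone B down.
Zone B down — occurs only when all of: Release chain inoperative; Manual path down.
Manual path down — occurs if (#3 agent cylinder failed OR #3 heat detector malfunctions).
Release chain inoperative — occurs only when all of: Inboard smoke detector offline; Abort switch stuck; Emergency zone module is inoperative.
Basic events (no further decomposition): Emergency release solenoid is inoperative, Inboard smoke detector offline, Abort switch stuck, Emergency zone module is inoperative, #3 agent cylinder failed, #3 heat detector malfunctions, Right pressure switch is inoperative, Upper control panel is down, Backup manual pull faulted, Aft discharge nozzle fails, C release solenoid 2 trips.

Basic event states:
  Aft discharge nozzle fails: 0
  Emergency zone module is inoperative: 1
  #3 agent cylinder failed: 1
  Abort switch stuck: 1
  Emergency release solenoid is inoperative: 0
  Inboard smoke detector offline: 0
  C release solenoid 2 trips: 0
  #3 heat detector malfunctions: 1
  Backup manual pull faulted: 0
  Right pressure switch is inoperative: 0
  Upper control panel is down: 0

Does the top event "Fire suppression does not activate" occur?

Release chain inoperative [AND]: Inboard smoke detector offline=not, Abort switch stuck=occurs, Emergency zone module is inoperative=occurs → not all inputs occur → does not occur.
Manual path down [OR]: #3 agent cylinder failed=occurs, #3 heat detector malfunctions=occurs → at least one input occurs → occurs.
Zone B down [AND]: Release chain inoperative=not, Manual path down=occurs → not all inputs occur → does not occur.
Detection loop lost [OR]: Emergency release solenoid is inoperative=not, Zone B down=not → no input occurs → does not occur.
Zone A lost [OR]: Right pressure switch is inoperative=not, Upper control panel is down=not, Backup manual pull faulted=not → no input occurs → does not occur.
Agent supply lost [OR]: Aft discharge nozzle fails=not, C release solenoid 2 trips=not → no input occurs → does not occur.
Fire suppression does not activate [OR]: Detection loop lost=not, Zone A lost=not, Agent supply lost=not → no input occurs → does not occur.

No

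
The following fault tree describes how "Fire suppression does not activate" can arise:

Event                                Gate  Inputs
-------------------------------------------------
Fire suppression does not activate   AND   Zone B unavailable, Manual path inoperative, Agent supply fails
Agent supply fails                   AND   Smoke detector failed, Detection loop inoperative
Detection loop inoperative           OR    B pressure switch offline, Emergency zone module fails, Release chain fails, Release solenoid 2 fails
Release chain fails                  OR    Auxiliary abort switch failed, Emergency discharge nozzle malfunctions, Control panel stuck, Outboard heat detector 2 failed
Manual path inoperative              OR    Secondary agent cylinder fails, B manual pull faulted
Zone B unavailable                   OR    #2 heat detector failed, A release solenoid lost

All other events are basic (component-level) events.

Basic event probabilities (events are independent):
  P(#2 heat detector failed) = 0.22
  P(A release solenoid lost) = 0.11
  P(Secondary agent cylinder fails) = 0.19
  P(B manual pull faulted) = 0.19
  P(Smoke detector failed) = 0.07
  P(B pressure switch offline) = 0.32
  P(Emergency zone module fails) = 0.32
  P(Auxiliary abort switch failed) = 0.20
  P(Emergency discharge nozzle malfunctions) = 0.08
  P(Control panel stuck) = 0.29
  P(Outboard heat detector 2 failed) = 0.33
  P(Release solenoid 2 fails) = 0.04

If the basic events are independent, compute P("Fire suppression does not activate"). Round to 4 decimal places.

P(Zone B unavailable) [OR] = 1 − (1−0.22) × (1−0.11) = 0.305800
P(Manual path inoperative) [OR] = 1 − (1−0.19) × (1−0.19) = 0.343900
P(Release chain fails) [OR] = 1 − (1−0.20) × (1−0.08) × (1−0.29) × (1−0.33) = 0.649885
P(Detection loop inoperative) [OR] = 1 − (1−0.32) × (1−0.32) × (1−0.649885) × (1−0.04) = 0.844583
P(Agent supply fails) [AND] = 0.07 × 0.844583 = 0.059121
P(Fire suppression does not activate) [AND] = 0.305800 × 0.343900 × 0.059121 = 0.006217
Rounded to 4 decimal places: P(Fire suppression does not activate) ≈ 0.0062.

0.0062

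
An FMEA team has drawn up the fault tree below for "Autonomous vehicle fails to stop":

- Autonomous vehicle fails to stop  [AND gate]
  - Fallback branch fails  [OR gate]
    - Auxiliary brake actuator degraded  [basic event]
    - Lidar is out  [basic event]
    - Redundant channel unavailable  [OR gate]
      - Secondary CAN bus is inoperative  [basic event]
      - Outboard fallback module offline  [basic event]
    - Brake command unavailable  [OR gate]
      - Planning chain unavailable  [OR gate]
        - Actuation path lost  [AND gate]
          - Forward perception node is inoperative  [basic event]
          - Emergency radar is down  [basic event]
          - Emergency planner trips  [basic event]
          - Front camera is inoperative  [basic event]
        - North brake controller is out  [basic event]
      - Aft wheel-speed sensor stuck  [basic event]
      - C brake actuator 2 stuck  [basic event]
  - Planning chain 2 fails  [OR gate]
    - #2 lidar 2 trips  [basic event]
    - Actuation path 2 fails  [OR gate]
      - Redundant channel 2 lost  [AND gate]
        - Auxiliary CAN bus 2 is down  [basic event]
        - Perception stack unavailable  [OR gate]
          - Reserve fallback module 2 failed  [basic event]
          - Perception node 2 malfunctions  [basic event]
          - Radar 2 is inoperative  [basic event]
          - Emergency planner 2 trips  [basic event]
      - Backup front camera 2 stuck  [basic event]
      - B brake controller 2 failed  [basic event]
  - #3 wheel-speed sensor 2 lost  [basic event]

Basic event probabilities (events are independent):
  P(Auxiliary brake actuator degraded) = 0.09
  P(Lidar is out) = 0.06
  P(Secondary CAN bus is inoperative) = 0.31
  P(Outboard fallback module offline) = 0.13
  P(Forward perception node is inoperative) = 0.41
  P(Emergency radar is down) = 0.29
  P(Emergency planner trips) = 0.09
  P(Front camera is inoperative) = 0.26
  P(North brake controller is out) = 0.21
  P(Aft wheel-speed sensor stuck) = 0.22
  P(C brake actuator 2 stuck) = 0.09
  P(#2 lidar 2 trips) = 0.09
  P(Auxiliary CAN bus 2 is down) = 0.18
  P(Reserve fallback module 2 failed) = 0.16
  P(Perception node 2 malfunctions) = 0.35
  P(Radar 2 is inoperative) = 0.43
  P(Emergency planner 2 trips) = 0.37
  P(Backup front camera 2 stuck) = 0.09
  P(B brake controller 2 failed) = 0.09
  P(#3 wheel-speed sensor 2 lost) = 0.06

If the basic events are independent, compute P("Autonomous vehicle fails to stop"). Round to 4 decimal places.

P(Redundant channel unavailable) [OR] = 1 − (1−0.31) × (1−0.13) = 0.399700
P(Actuation path lost) [AND] = 0.41 × 0.29 × 0.09 × 0.26 = 0.002782
P(Planning chain unavailable) [OR] = 1 − (1−0.002782) × (1−0.21) = 0.212198
P(Brake command unavailable) [OR] = 1 − (1−0.212198) × (1−0.22) × (1−0.09) = 0.440818
P(Fallback branch fails) [OR] = 1 − (1−0.09) × (1−0.06) × (1−0.399700) × (1−0.440818) = 0.712862
P(Perception stack unavailable) [OR] = 1 − (1−0.16) × (1−0.35) × (1−0.43) × (1−0.37) = 0.803931
P(Redundant channel 2 lost) [AND] = 0.18 × 0.803931 = 0.144708
P(Actuation path 2 fails) [OR] = 1 − (1−0.144708) × (1−0.09) × (1−0.09) = 0.291733
P(Planning chain 2 fails) [OR] = 1 − (1−0.09) × (1−0.291733) = 0.355477
P(Autonomous vehicle fails to stop) [AND] = 0.712862 × 0.355477 × 0.06 = 0.015204
Rounded to 4 decimal places: P(Autonomous vehicle fails to stop) ≈ 0.0152.

0.0152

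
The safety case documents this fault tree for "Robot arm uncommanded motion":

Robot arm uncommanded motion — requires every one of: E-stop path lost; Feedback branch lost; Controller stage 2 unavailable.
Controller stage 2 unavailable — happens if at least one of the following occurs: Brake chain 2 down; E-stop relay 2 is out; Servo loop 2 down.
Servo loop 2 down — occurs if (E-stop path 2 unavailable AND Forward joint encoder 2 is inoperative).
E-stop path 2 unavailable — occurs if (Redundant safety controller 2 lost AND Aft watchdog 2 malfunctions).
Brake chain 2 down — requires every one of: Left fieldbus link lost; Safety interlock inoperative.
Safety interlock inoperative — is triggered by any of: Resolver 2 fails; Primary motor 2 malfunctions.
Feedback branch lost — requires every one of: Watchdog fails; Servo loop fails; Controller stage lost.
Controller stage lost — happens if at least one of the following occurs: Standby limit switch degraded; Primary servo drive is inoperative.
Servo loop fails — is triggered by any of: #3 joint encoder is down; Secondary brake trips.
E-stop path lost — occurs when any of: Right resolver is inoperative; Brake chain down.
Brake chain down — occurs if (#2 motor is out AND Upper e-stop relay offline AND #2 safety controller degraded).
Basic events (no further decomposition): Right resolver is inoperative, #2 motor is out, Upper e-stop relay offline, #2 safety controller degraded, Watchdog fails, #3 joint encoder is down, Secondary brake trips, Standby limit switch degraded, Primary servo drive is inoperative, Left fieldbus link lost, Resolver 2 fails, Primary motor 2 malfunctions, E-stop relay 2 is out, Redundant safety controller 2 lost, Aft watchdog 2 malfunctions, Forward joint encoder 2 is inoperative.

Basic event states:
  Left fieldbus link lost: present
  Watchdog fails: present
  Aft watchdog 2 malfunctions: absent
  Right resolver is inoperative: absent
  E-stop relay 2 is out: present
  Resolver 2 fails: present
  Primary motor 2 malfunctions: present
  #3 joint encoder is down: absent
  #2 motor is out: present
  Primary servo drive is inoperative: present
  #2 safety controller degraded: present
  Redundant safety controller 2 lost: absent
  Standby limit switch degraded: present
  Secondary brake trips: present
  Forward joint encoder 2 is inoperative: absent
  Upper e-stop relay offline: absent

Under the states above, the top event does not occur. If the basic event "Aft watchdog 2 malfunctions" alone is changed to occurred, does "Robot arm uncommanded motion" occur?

No

Counterfactual: set "Aft watchdog 2 malfunctions" to occurred.
Brake chain down [AND]: #2 motor is out=occurs, Upper e-stop relay offline=not, #2 safety controller degraded=occurs → not all inputs occur → does not occur.
E-stop path lost [OR]: Right resolver is inoperative=not, Brake chain down=not → no input occurs → does not occur.
Servo loop fails [OR]: #3 joint encoder is down=not, Secondary brake trips=occurs → at least one input occurs → occurs.
Controller stage lost [OR]: Standby limit switch degraded=occurs, Primary servo drive is inoperative=occurs → at least one input occurs → occurs.
Feedback branch lost [AND]: Watchdog fails=occurs, Servo loop fails=occurs, Controller stage lost=occurs → all inputs occur → occurs.
Safety interlock inoperative [OR]: Resolver 2 fails=occurs, Primary motor 2 malfunctions=occurs → at least one input occurs → occurs.
Brake chain 2 down [AND]: Left fieldbus link lost=occurs, Safety interlock inoperative=occurs → all inputs occur → occurs.
E-stop path 2 unavailable [AND]: Redundant safety controller 2 lost=not, Aft watchdog 2 malfunctions=occurs → not all inputs occur → does not occur.
Servo loop 2 down [AND]: E-stop path 2 unavailable=not, Forward joint encoder 2 is inoperative=not → not all inputs occur → does not occur.
Controller stage 2 unavailable [OR]: Brake chain 2 down=occurs, E-stop relay 2 is out=occurs, Servo loop 2 down=not → at least one input occurs → occurs.
Robot arm uncommanded motion [AND]: E-stop path lost=not, Feedback branch lost=occurs, Controller stage 2 unavailable=occurs → not all inputs occur → does not occur.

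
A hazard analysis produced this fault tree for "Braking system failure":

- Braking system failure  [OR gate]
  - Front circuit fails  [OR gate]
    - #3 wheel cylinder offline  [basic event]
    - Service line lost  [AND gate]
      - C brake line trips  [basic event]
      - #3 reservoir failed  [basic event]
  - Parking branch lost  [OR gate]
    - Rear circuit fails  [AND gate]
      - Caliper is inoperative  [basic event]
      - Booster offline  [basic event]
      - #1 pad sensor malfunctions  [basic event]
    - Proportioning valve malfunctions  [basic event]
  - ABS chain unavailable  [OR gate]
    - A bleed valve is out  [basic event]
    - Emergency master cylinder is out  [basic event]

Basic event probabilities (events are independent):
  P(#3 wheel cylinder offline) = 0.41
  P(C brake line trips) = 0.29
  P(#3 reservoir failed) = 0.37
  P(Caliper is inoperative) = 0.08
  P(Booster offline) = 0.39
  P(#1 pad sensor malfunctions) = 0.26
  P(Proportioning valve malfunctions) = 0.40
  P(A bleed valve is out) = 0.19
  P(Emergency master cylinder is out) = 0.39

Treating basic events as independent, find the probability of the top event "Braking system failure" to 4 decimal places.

P(Service line lost) [AND] = 0.29 × 0.37 = 0.107300
P(Front circuit fails) [OR] = 1 − (1−0.41) × (1−0.107300) = 0.473307
P(Rear circuit fails) [AND] = 0.08 × 0.39 × 0.26 = 0.008112
P(Parking branch lost) [OR] = 1 − (1−0.008112) × (1−0.40) = 0.404867
P(ABS chain unavailable) [OR] = 1 − (1−0.19) × (1−0.39) = 0.505900
P(Braking system failure) [OR] = 1 − (1−0.473307) × (1−0.404867) × (1−0.505900) = 0.845123
Rounded to 4 decimal places: P(Braking system failure) ≈ 0.8451.

0.8451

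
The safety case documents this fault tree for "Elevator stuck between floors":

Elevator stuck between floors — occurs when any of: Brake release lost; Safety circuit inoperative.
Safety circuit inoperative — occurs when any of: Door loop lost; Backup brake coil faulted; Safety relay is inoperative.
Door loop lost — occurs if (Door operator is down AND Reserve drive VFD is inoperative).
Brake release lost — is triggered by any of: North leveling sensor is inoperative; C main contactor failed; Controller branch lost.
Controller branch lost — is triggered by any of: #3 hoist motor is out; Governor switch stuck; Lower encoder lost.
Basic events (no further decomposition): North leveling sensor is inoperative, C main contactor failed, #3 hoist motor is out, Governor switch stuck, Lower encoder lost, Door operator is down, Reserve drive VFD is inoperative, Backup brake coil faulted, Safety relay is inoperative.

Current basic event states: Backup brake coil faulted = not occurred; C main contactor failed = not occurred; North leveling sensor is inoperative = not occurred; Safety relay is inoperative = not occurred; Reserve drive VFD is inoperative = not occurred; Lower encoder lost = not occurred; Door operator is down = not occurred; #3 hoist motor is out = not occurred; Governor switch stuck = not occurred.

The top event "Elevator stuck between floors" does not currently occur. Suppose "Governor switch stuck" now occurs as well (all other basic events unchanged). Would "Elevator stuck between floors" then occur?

Yes

Counterfactual: set "Governor switch stuck" to occurred.
Controller branch lost [OR]: #3 hoist motor is out=not, Governor switch stuck=occurs, Lower encoder lost=not → at least one input occurs → occurs.
Brake release lost [OR]: North leveling sensor is inoperative=not, C main contactor failed=not, Controller branch lost=occurs → at least one input occurs → occurs.
Door loop lost [AND]: Door operator is down=not, Reserve drive VFD is inoperative=not → not all inputs occur → does not occur.
Safety circuit inoperative [OR]: Door loop lost=not, Backup brake coil faulted=not, Safety relay is inoperative=not → no input occurs → does not occur.
Elevator stuck between floors [OR]: Brake release lost=occurs, Safety circuit inoperative=not → at least one input occurs → occurs.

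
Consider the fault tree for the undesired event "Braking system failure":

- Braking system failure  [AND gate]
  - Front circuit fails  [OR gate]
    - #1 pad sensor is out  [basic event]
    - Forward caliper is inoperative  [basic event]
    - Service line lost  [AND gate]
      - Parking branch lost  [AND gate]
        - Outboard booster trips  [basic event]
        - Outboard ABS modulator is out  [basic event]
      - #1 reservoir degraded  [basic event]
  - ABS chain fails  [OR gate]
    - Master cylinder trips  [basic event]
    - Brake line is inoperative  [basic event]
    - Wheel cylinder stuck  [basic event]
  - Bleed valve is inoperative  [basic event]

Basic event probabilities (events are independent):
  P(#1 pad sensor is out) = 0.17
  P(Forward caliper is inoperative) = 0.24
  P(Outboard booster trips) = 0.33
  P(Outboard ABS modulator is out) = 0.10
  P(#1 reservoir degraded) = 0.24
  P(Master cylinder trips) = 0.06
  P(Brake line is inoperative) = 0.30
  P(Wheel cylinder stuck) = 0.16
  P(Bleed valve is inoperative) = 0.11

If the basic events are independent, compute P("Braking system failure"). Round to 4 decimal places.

P(Parking branch lost) [AND] = 0.33 × 0.10 = 0.033000
P(Service line lost) [AND] = 0.033000 × 0.24 = 0.007920
P(Front circuit fails) [OR] = 1 − (1−0.17) × (1−0.24) × (1−0.007920) = 0.374196
P(ABS chain fails) [OR] = 1 − (1−0.06) × (1−0.30) × (1−0.16) = 0.447280
P(Braking system failure) [AND] = 0.374196 × 0.447280 × 0.11 = 0.018411
Rounded to 4 decimal places: P(Braking system failure) ≈ 0.0184.

0.0184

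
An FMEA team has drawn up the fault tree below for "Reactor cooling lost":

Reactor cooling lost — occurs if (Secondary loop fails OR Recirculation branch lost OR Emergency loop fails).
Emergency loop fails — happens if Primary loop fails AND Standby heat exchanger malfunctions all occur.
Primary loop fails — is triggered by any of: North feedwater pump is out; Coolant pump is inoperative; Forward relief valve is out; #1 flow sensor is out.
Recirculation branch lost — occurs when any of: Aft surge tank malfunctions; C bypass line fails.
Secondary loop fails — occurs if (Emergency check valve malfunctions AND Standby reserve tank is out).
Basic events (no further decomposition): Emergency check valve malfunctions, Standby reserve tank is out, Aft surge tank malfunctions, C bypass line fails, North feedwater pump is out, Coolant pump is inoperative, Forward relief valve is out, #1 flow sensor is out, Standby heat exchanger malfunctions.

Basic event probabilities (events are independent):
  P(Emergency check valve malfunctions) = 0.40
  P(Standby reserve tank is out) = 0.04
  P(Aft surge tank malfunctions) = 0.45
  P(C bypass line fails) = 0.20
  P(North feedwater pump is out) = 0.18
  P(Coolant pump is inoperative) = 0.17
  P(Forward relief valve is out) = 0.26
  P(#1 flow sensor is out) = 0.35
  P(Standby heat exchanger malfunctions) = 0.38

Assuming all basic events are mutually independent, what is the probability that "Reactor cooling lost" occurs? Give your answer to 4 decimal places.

P(Secondary loop fails) [AND] = 0.40 × 0.04 = 0.016000
P(Recirculation branch lost) [OR] = 1 − (1−0.45) × (1−0.20) = 0.560000
P(Primary loop fails) [OR] = 1 − (1−0.18) × (1−0.17) × (1−0.26) × (1−0.35) = 0.672631
P(Emergency loop fails) [AND] = 0.672631 × 0.38 = 0.255600
P(Reactor cooling lost) [OR] = 1 − (1−0.016000) × (1−0.560000) × (1−0.255600) = 0.677705
Rounded to 4 decimal places: P(Reactor cooling lost) ≈ 0.6777.

0.6777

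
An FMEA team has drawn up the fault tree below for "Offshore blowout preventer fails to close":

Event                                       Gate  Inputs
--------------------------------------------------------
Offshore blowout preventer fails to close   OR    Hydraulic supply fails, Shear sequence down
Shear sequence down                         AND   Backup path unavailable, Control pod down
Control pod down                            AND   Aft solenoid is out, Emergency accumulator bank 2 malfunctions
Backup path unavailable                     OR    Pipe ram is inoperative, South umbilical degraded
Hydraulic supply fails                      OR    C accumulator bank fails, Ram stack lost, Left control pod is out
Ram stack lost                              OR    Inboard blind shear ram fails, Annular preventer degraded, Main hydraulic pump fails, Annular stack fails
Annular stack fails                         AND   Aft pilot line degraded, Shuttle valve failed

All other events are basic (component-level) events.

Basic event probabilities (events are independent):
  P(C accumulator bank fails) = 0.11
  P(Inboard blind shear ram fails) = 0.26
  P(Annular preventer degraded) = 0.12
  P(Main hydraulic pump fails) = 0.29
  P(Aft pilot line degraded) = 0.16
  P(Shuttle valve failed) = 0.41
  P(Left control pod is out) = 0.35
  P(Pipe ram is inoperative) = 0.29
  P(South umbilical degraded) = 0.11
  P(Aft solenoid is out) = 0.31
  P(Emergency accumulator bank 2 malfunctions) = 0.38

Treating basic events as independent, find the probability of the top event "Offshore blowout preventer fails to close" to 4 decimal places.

P(Annular stack fails) [AND] = 0.16 × 0.41 = 0.065600
P(Ram stack lost) [OR] = 1 − (1−0.26) × (1−0.12) × (1−0.29) × (1−0.065600) = 0.567978
P(Hydraulic supply fails) [OR] = 1 − (1−0.11) × (1−0.567978) × (1−0.35) = 0.750075
P(Backup path unavailable) [OR] = 1 − (1−0.29) × (1−0.11) = 0.368100
P(Control pod down) [AND] = 0.31 × 0.38 = 0.117800
P(Shear sequence down) [AND] = 0.368100 × 0.117800 = 0.043362
P(Offshore blowout preventer fails to close) [OR] = 1 − (1−0.750075) × (1−0.043362) = 0.760912
Rounded to 4 decimal places: P(Offshore blowout preventer fails to close) ≈ 0.7609.

0.7609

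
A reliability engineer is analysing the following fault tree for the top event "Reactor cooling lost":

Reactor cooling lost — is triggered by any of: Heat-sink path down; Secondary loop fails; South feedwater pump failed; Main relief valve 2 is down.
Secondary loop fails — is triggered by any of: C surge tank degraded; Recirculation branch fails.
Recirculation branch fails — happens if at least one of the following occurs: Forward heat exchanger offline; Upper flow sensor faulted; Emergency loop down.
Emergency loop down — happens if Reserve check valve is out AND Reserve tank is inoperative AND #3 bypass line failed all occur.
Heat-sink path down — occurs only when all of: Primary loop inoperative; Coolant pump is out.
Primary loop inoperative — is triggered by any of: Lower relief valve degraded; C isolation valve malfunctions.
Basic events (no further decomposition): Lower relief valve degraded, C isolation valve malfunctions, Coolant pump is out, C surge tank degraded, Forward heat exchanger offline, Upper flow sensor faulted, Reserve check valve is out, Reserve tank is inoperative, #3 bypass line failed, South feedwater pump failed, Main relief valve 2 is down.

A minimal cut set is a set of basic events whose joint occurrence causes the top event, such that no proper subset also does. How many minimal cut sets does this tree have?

Primary loop inoperative [OR]: union of children's cut sets → 2 cut set(s).
Heat-sink path down [AND]: one cut set from each child combined → 2 × 1 = 2 cut set(s).
Emergency loop down [AND]: one cut set from each child combined → 1 × 1 × 1 = 1 cut set(s).
Recirculation branch fails [OR]: union of children's cut sets → 3 cut set(s).
Secondary loop fails [OR]: union of children's cut sets → 4 cut set(s).
Reactor cooling lost [OR]: union of children's cut sets → 8 cut set(s).
Minimal cut sets: {Coolant pump is out, Lower relief valve degraded}; {C isolation valve malfunctions, Coolant pump is out}; {C surge tank degraded}; {Forward heat exchanger offline}; {Upper flow sensor faulted}; {#3 bypass line failed, Reserve check valve is out, Reserve tank is inoperative}; {South feedwater pump failed}; {Main relief valve 2 is down}.

8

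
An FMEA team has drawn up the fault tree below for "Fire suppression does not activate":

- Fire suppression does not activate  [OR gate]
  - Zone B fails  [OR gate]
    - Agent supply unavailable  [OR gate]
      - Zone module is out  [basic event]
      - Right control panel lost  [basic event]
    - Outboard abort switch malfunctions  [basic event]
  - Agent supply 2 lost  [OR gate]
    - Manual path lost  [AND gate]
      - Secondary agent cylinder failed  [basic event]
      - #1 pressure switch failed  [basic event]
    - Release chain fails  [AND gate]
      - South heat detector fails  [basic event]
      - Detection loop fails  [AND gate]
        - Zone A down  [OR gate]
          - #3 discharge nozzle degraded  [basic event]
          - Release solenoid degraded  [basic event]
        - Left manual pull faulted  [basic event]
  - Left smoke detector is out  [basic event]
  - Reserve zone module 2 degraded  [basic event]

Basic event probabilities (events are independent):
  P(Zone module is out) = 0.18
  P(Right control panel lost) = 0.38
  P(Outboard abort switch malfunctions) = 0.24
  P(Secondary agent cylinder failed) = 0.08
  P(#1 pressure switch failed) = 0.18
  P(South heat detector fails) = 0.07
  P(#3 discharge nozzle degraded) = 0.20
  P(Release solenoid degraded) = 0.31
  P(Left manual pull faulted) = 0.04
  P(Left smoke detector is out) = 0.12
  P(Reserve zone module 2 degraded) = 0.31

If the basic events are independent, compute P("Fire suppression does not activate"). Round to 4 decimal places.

0.7691

P(Agent supply unavailable) [OR] = 1 − (1−0.18) × (1−0.38) = 0.491600
P(Zone B fails) [OR] = 1 − (1−0.491600) × (1−0.24) = 0.613616
P(Manual path lost) [AND] = 0.08 × 0.18 = 0.014400
P(Zone A down) [OR] = 1 − (1−0.20) × (1−0.31) = 0.448000
P(Detection loop fails) [AND] = 0.448000 × 0.04 = 0.017920
P(Release chain fails) [AND] = 0.07 × 0.017920 = 0.001254
P(Agent supply 2 lost) [OR] = 1 − (1−0.014400) × (1−0.001254) = 0.015636
P(Fire suppression does not activate) [OR] = 1 − (1−0.613616) × (1−0.015636) × (1−0.12) × (1−0.31) = 0.769056
Rounded to 4 decimal places: P(Fire suppression does not activate) ≈ 0.7691.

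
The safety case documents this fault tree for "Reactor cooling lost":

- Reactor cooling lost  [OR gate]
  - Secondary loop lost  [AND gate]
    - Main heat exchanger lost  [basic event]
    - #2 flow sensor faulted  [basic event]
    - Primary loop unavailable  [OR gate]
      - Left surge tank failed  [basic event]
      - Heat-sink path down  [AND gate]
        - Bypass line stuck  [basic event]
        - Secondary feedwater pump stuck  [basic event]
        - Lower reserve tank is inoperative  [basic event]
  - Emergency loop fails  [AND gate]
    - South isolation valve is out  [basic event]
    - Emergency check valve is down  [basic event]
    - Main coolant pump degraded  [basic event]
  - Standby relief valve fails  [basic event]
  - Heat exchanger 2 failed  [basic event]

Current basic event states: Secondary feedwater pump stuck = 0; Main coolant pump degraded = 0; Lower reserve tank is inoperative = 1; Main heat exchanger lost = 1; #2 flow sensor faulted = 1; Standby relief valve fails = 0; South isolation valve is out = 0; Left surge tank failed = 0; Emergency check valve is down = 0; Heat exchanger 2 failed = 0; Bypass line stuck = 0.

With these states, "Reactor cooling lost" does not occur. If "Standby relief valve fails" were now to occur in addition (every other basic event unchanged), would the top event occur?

Counterfactual: set "Standby relief valve fails" to occurred.
Heat-sink path down [AND]: Bypass line stuck=not, Secondary feedwater pump stuck=not, Lower reserve tank is inoperative=occurs → not all inputs occur → does not occur.
Primary loop unavailable [OR]: Left surge tank failed=not, Heat-sink path down=not → no input occurs → does not occur.
Secondary loop lost [AND]: Main heat exchanger lost=occurs, #2 flow sensor faulted=occurs, Primary loop unavailable=not → not all inputs occur → does not occur.
Emergency loop fails [AND]: South isolation valve is out=not, Emergency check valve is down=not, Main coolant pump degraded=not → not all inputs occur → does not occur.
Reactor cooling lost [OR]: Secondary loop lost=not, Emergency loop fails=not, Standby relief valve fails=occurs, Heat exchanger 2 failed=not → at least one input occurs → occurs.

Yes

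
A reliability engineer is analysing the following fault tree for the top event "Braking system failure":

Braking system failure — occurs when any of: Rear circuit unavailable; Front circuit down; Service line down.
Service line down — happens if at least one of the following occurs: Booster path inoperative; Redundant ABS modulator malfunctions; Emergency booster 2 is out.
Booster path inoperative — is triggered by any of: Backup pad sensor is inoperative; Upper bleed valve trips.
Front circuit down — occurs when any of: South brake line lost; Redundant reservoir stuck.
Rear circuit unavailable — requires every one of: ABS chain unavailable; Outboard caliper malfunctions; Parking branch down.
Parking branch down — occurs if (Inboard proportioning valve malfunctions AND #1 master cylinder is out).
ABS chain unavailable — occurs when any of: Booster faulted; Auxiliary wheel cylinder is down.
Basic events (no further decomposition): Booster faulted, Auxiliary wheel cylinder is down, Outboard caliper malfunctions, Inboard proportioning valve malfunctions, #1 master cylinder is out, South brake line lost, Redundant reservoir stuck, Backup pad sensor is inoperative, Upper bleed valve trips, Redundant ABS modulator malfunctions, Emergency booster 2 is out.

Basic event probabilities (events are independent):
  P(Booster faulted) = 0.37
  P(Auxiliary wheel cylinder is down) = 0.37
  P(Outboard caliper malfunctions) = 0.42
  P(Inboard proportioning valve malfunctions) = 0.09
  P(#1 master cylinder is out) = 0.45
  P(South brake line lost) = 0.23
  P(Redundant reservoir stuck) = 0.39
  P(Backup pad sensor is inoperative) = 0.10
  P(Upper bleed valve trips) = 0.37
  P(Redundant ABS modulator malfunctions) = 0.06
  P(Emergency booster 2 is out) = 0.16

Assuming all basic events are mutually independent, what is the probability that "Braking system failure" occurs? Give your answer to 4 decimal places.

0.7919

P(ABS chain unavailable) [OR] = 1 − (1−0.37) × (1−0.37) = 0.603100
P(Parking branch down) [AND] = 0.09 × 0.45 = 0.040500
P(Rear circuit unavailable) [AND] = 0.603100 × 0.42 × 0.040500 = 0.010259
P(Front circuit down) [OR] = 1 − (1−0.23) × (1−0.39) = 0.530300
P(Booster path inoperative) [OR] = 1 − (1−0.10) × (1−0.37) = 0.433000
P(Service line down) [OR] = 1 − (1−0.433000) × (1−0.06) × (1−0.16) = 0.552297
P(Braking system failure) [OR] = 1 − (1−0.010259) × (1−0.530300) × (1−0.552297) = 0.791871
Rounded to 4 decimal places: P(Braking system failure) ≈ 0.7919.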